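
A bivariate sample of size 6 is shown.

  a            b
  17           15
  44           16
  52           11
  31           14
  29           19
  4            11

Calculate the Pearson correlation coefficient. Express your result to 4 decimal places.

0.0856

n = 6, Σa = 177, Σb = 86, Σa² = 6747, Σb² = 1280, Σab = 2560
nΣab − ΣaΣb = 15360 − 15222 = 138
nΣa² − (Σa)² = 40482 − 31329 = 9153; nΣb² − (Σb)² = 7680 − 7396 = 284
r = 138 / √(9153 × 284) = 138 / 1612.2816 ≈ 0.0856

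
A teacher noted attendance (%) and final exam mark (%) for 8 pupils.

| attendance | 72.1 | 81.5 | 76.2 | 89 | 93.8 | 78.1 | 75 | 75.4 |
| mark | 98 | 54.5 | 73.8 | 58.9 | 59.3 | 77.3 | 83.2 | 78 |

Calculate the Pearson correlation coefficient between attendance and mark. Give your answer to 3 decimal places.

-0.808

n = 8, Σx = 641.1, Σy = 583, Σx² = 51776.31, Σy² = 43987.92, Σxy = 46093.88
nΣxy − ΣxΣy = 368751.04 − 373761.3 = -5010.26
nΣx² − (Σx)² = 414210.48 − 411009.21 = 3201.27; nΣy² − (Σy)² = 351903.36 − 339889 = 12014.36
r = -5010.26 / √(3201.27 × 12014.36) = -5010.26 / 6201.7103 ≈ -0.808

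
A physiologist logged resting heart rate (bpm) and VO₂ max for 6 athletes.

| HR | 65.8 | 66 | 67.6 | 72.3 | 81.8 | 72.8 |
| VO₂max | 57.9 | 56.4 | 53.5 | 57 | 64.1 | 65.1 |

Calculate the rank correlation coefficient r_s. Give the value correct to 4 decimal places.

0.5429

Rank HR: 1, 2, 3, 4, 6, 5
Rank VO₂max: 4, 2, 1, 3, 5, 6
d = rank(HR) − rank(VO₂max): -3, 0, 2, 1, 1, -1; Σd² = 16
ρ = 1 − 6Σd² / [n(n²−1)] = 1 − 6×16 / (6×35) = 1 − 96/210 ≈ 0.5429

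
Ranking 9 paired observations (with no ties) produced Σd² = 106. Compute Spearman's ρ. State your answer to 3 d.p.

0.117

ρ = 1 − 6Σd² / [n(n²−1)] = 1 − 6×106 / (9×80)
  = 1 − 636/720 = 1 − 0.8833 ≈ 0.117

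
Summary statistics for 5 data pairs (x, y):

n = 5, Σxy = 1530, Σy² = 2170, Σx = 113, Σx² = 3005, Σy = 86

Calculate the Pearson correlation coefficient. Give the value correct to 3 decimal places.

-0.741

r = (nΣxy − ΣxΣy) / √[(nΣx² − (Σx)²)(nΣy² − (Σy)²)]
Numerator: 5×1530 − 113×86 = -2068
Denominator: √[(15025 − 12769)(10850 − 7396)] = √[2256 × 3454] = 2791.4555
r = -2068 / 2791.4555 ≈ -0.741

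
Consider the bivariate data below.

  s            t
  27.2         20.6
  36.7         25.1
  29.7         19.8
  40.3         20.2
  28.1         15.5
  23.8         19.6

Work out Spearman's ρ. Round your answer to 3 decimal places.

Rank s: 2, 5, 4, 6, 3, 1
Rank t: 5, 6, 3, 4, 1, 2
d = rank(s) − rank(t): -3, -1, 1, 2, 2, -1; Σd² = 20
ρ = 1 − 6Σd² / [n(n²−1)] = 1 − 6×20 / (6×35) = 1 − 120/210 ≈ 0.429

0.429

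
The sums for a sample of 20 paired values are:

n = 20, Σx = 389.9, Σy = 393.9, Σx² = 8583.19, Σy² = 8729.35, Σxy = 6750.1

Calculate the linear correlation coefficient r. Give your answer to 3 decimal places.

r = (nΣxy − ΣxΣy) / √[(nΣx² − (Σx)²)(nΣy² − (Σy)²)]
Numerator: 20×6750.1 − 389.9×393.9 = -18579.61
Denominator: √[(171663.8 − 152022.01)(174587 − 155157.21)] = √[19641.79 × 19429.79] = 19535.5024
r = -18579.61 / 19535.5024 ≈ -0.951

-0.951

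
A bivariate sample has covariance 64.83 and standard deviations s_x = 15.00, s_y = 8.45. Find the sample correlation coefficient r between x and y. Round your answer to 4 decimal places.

r = Cov(x,y) / (s_x · s_y) = 64.83 / (15.00 × 8.45)
  = 64.83 / 126.7500 ≈ 0.5115

0.5115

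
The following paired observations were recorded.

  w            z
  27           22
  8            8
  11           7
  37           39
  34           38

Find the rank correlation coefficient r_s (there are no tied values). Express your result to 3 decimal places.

0.900

Rank w: 3, 1, 2, 5, 4
Rank z: 3, 2, 1, 5, 4
d = rank(w) − rank(z): 0, -1, 1, 0, 0; Σd² = 2
ρ = 1 − 6Σd² / [n(n²−1)] = 1 − 6×2 / (5×24) = 1 − 12/120 ≈ 0.900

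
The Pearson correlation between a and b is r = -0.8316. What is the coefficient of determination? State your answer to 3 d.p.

0.692

r² = (-0.8316)² = 0.692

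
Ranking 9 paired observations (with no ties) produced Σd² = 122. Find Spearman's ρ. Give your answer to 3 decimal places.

-0.017

ρ = 1 − 6Σd² / [n(n²−1)] = 1 − 6×122 / (9×80)
  = 1 − 732/720 = 1 − 1.0167 ≈ -0.017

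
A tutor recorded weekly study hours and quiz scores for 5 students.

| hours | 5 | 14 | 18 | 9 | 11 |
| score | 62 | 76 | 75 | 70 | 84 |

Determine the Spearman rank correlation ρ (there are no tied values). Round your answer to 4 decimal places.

Rank hours: 1, 4, 5, 2, 3
Rank score: 1, 4, 3, 2, 5
d = rank(hours) − rank(score): 0, 0, 2, 0, -2; Σd² = 8
ρ = 1 − 6Σd² / [n(n²−1)] = 1 − 6×8 / (5×24) = 1 − 48/120 ≈ 0.6000

0.6000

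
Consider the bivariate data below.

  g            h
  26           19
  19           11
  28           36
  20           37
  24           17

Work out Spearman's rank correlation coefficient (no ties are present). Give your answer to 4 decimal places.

Rank g: 4, 1, 5, 2, 3
Rank h: 3, 1, 4, 5, 2
d = rank(g) − rank(h): 1, 0, 1, -3, 1; Σd² = 12
ρ = 1 − 6Σd² / [n(n²−1)] = 1 − 6×12 / (5×24) = 1 − 72/120 ≈ 0.4000

0.4000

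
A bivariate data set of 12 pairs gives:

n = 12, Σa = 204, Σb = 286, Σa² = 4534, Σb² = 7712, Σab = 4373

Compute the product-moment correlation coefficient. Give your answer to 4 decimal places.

-0.5004

r = (nΣab − ΣaΣb) / √[(nΣa² − (Σa)²)(nΣb² − (Σb)²)]
Numerator: 12×4373 − 204×286 = -5868
Denominator: √[(54408 − 41616)(92544 − 81796)] = √[12792 × 10748] = 11725.5454
r = -5868 / 11725.5454 ≈ -0.5004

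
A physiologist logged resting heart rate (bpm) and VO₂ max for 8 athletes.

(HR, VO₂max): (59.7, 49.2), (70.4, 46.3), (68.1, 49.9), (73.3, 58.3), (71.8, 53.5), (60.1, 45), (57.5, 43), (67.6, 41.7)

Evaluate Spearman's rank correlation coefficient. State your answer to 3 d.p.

0.714

Rank HR: 2, 6, 5, 8, 7, 3, 1, 4
Rank VO₂max: 5, 4, 6, 8, 7, 3, 2, 1
d = rank(HR) − rank(VO₂max): -3, 2, -1, 0, 0, 0, -1, 3; Σd² = 24
ρ = 1 − 6Σd² / [n(n²−1)] = 1 − 6×24 / (8×63) = 1 − 144/504 ≈ 0.714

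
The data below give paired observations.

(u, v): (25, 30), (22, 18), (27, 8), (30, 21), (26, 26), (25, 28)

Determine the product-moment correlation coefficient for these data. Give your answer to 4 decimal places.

-0.1511

n = 6, Σu = 155, Σv = 131, Σu² = 4039, Σv² = 3189, Σuv = 3368
nΣuv − ΣuΣv = 20208 − 20305 = -97
nΣu² − (Σu)² = 24234 − 24025 = 209; nΣv² − (Σv)² = 19134 − 17161 = 1973
r = -97 / √(209 × 1973) = -97 / 642.1503 ≈ -0.1511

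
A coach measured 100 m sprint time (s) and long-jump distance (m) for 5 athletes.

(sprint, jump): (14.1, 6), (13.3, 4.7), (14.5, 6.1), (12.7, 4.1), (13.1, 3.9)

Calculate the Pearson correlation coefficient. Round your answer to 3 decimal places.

0.952

n = 5, Σx = 67.7, Σy = 24.8, Σx² = 918.85, Σy² = 127.32, Σxy = 338.72
nΣxy − ΣxΣy = 1693.6 − 1678.96 = 14.64
nΣx² − (Σx)² = 4594.25 − 4583.29 = 10.96; nΣy² − (Σy)² = 636.6 − 615.04 = 21.56
r = 14.64 / √(10.96 × 21.56) = 14.64 / 15.3720 ≈ 0.952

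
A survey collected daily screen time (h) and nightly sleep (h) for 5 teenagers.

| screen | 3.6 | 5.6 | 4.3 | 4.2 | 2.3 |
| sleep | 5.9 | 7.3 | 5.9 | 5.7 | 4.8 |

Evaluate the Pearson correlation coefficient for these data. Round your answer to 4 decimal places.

n = 5, Σx = 20, Σy = 29.6, Σx² = 85.74, Σy² = 178.44, Σxy = 122.47
nΣxy − ΣxΣy = 612.35 − 592 = 20.35
nΣx² − (Σx)² = 428.7 − 400 = 28.7; nΣy² − (Σy)² = 892.2 − 876.16 = 16.04
r = 20.35 / √(28.7 × 16.04) = 20.35 / 21.4557 ≈ 0.9485

0.9485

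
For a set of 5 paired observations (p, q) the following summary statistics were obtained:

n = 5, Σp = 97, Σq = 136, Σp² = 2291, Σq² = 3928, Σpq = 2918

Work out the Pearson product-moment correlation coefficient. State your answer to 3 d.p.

0.914

r = (nΣpq − ΣpΣq) / √[(nΣp² − (Σp)²)(nΣq² − (Σq)²)]
Numerator: 5×2918 − 97×136 = 1398
Denominator: √[(11455 − 9409)(19640 − 18496)] = √[2046 × 1144] = 1529.9098
r = 1398 / 1529.9098 ≈ 0.914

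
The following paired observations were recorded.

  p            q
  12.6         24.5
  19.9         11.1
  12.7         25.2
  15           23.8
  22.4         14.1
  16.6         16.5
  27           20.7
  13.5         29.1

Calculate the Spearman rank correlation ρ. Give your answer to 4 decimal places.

-0.7381

Rank p: 1, 6, 2, 4, 7, 5, 8, 3
Rank q: 6, 1, 7, 5, 2, 3, 4, 8
d = rank(p) − rank(q): -5, 5, -5, -1, 5, 2, 4, -5; Σd² = 146
ρ = 1 − 6Σd² / [n(n²−1)] = 1 − 6×146 / (8×63) = 1 − 876/504 ≈ -0.7381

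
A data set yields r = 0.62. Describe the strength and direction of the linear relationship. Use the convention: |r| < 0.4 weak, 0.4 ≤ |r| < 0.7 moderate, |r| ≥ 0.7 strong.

moderate positive

r = 0.62 > 0 so the relationship is positive.
|r| = 0.62, which falls in the moderate range.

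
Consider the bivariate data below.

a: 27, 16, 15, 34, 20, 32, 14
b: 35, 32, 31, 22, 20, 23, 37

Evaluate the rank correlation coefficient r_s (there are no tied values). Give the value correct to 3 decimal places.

-0.571

Rank a: 5, 3, 2, 7, 4, 6, 1
Rank b: 6, 5, 4, 2, 1, 3, 7
d = rank(a) − rank(b): -1, -2, -2, 5, 3, 3, -6; Σd² = 88
ρ = 1 − 6Σd² / [n(n²−1)] = 1 − 6×88 / (7×48) = 1 − 528/336 ≈ -0.571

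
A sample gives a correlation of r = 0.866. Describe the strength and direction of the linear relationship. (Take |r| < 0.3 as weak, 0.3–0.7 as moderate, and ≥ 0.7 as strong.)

strong positive

r = 0.866 > 0 so the relationship is positive.
|r| = 0.866, which falls in the strong range.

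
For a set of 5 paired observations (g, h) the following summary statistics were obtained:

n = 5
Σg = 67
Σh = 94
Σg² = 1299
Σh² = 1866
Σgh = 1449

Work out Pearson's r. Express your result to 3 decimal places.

0.951

r = (nΣgh − ΣgΣh) / √[(nΣg² − (Σg)²)(nΣh² − (Σh)²)]
Numerator: 5×1449 − 67×94 = 947
Denominator: √[(6495 − 4489)(9330 − 8836)] = √[2006 × 494] = 995.4717
r = 947 / 995.4717 ≈ 0.951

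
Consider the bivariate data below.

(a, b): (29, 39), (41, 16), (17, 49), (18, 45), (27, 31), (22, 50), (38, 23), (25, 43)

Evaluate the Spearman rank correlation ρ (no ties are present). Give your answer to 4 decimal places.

-0.9048

Rank a: 6, 8, 1, 2, 5, 3, 7, 4
Rank b: 4, 1, 7, 6, 3, 8, 2, 5
d = rank(a) − rank(b): 2, 7, -6, -4, 2, -5, 5, -1; Σd² = 160
ρ = 1 − 6Σd² / [n(n²−1)] = 1 − 6×160 / (8×63) = 1 − 960/504 ≈ -0.9048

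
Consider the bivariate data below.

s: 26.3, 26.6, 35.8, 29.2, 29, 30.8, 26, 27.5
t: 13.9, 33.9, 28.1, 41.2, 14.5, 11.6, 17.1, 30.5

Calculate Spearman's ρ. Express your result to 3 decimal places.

Rank s: 2, 3, 8, 6, 5, 7, 1, 4
Rank t: 2, 7, 5, 8, 3, 1, 4, 6
d = rank(s) − rank(t): 0, -4, 3, -2, 2, 6, -3, -2; Σd² = 82
ρ = 1 − 6Σd² / [n(n²−1)] = 1 − 6×82 / (8×63) = 1 − 492/504 ≈ 0.024

0.024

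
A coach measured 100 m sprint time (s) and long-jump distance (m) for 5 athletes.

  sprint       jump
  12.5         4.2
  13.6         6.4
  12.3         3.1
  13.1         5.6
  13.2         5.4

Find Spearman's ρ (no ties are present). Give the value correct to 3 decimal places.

Rank sprint: 2, 5, 1, 3, 4
Rank jump: 2, 5, 1, 4, 3
d = rank(sprint) − rank(jump): 0, 0, 0, -1, 1; Σd² = 2
ρ = 1 − 6Σd² / [n(n²−1)] = 1 − 6×2 / (5×24) = 1 − 12/120 ≈ 0.900

0.900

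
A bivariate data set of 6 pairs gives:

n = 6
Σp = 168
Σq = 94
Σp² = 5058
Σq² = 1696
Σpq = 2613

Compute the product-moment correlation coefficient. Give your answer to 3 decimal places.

r = (nΣpq − ΣpΣq) / √[(nΣp² − (Σp)²)(nΣq² − (Σq)²)]
Numerator: 6×2613 − 168×94 = -114
Denominator: √[(30348 − 28224)(10176 − 8836)] = √[2124 × 1340] = 1687.0566
r = -114 / 1687.0566 ≈ -0.068

-0.068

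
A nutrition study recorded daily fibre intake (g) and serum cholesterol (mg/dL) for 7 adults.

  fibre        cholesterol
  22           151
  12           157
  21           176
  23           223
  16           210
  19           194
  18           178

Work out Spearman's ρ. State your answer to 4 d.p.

0.1429

Rank fibre: 6, 1, 5, 7, 2, 4, 3
Rank cholesterol: 1, 2, 3, 7, 6, 5, 4
d = rank(fibre) − rank(cholesterol): 5, -1, 2, 0, -4, -1, -1; Σd² = 48
ρ = 1 − 6Σd² / [n(n²−1)] = 1 − 6×48 / (7×48) = 1 − 288/336 ≈ 0.1429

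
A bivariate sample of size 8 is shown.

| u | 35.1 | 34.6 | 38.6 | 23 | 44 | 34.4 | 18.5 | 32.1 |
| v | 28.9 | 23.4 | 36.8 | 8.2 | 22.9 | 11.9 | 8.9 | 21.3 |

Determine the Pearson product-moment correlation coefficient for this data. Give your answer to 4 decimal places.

n = 8, Σu = 260.3, Σv = 162.3, Σu² = 8940.15, Σv² = 4003.17, Σuv = 5698.45
nΣuv − ΣuΣv = 45587.6 − 42246.69 = 3340.91
nΣu² − (Σu)² = 71521.2 − 67756.09 = 3765.11; nΣv² − (Σv)² = 32025.36 − 26341.29 = 5684.07
r = 3340.91 / √(3765.11 × 5684.07) = 3340.91 / 4626.1376 ≈ 0.7222

0.7222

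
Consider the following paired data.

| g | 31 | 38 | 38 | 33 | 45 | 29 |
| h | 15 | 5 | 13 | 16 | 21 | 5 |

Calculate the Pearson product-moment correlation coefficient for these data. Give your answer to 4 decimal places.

0.4927

n = 6, Σg = 214, Σh = 75, Σg² = 7804, Σh² = 1141, Σgh = 2767
nΣgh − ΣgΣh = 16602 − 16050 = 552
nΣg² − (Σg)² = 46824 − 45796 = 1028; nΣh² − (Σh)² = 6846 − 5625 = 1221
r = 552 / √(1028 × 1221) = 552 / 1120.3517 ≈ 0.4927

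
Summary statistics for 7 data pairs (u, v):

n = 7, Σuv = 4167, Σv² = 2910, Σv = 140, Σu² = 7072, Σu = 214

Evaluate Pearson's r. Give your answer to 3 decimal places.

-0.468

r = (nΣuv − ΣuΣv) / √[(nΣu² − (Σu)²)(nΣv² − (Σv)²)]
Numerator: 7×4167 − 214×140 = -791
Denominator: √[(49504 − 45796)(20370 − 19600)] = √[3708 × 770] = 1689.7219
r = -791 / 1689.7219 ≈ -0.468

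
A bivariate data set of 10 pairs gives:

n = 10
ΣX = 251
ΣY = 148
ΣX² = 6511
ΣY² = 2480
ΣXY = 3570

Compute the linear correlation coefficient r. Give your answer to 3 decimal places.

r = (nΣXY − ΣXΣY) / √[(nΣX² − (ΣX)²)(nΣY² − (ΣY)²)]
Numerator: 10×3570 − 251×148 = -1448
Denominator: √[(65110 − 63001)(24800 − 21904)] = √[2109 × 2896] = 2471.3689
r = -1448 / 2471.3689 ≈ -0.586

-0.586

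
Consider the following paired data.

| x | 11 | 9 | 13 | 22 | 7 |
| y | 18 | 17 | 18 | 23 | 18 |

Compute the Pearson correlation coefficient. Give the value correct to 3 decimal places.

0.926

n = 5, Σx = 62, Σy = 94, Σx² = 904, Σy² = 1790, Σxy = 1217
nΣxy − ΣxΣy = 6085 − 5828 = 257
nΣx² − (Σx)² = 4520 − 3844 = 676; nΣy² − (Σy)² = 8950 − 8836 = 114
r = 257 / √(676 × 114) = 257 / 277.6040 ≈ 0.926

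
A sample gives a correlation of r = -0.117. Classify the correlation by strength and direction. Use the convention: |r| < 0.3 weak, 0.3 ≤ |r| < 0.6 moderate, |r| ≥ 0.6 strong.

weak negative

r = -0.117 < 0 so the relationship is negative.
|r| = 0.117, which falls in the weak range.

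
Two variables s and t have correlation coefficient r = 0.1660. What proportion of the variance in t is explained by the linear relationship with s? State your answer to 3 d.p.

r² = (0.1660)² = 0.028

0.028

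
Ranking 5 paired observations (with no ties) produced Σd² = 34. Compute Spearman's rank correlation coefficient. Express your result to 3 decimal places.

ρ = 1 − 6Σd² / [n(n²−1)] = 1 − 6×34 / (5×24)
  = 1 − 204/120 = 1 − 1.7000 ≈ -0.700

-0.700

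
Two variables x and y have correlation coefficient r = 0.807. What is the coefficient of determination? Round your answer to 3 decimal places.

r² = (0.807)² = 0.651

0.651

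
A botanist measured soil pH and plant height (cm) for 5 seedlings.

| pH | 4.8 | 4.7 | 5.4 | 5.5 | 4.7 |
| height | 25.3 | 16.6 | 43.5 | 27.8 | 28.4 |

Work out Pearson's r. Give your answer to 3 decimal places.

n = 5, Σx = 25.1, Σy = 141.6, Σx² = 126.63, Σy² = 4387.3, Σxy = 720.74
nΣxy − ΣxΣy = 3603.7 − 3554.16 = 49.54
nΣx² − (Σx)² = 633.15 − 630.01 = 3.14; nΣy² − (Σy)² = 21936.5 − 20050.56 = 1885.94
r = 49.54 / √(3.14 × 1885.94) = 49.54 / 76.9536 ≈ 0.644

0.644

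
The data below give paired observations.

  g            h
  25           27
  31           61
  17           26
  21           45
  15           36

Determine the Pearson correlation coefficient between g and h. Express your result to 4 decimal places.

n = 5, Σg = 109, Σh = 195, Σg² = 2541, Σh² = 8447, Σgh = 4493
nΣgh − ΣgΣh = 22465 − 21255 = 1210
nΣg² − (Σg)² = 12705 − 11881 = 824; nΣh² − (Σh)² = 42235 − 38025 = 4210
r = 1210 / √(824 × 4210) = 1210 / 1862.5359 ≈ 0.6497

0.6497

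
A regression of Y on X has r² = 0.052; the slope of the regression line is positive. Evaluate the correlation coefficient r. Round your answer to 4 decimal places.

0.2280

|r| = √0.052 = 0.2280
The association is positive, so r = 0.2280.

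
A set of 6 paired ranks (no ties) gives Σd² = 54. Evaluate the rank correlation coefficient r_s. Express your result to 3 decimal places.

-0.543

ρ = 1 − 6Σd² / [n(n²−1)] = 1 − 6×54 / (6×35)
  = 1 − 324/210 = 1 − 1.5429 ≈ -0.543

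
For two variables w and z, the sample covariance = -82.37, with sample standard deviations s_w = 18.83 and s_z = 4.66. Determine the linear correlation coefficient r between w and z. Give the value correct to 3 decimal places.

-0.939

r = Cov(w,z) / (s_w · s_z) = -82.37 / (18.83 × 4.66)
  = -82.37 / 87.7478 ≈ -0.939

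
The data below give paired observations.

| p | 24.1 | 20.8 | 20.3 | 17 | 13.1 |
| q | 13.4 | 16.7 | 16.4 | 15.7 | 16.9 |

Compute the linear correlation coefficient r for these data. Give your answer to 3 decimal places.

-0.677

n = 5, Σp = 95.3, Σq = 79.1, Σp² = 1886.15, Σq² = 1259.51, Σpq = 1491.51
nΣpq − ΣpΣq = 7457.55 − 7538.23 = -80.68
nΣp² − (Σp)² = 9430.75 − 9082.09 = 348.66; nΣq² − (Σq)² = 6297.55 − 6256.81 = 40.74
r = -80.68 / √(348.66 × 40.74) = -80.68 / 119.1822 ≈ -0.677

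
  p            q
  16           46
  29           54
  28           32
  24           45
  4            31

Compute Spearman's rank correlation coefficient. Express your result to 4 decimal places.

Rank p: 2, 5, 4, 3, 1
Rank q: 4, 5, 2, 3, 1
d = rank(p) − rank(q): -2, 0, 2, 0, 0; Σd² = 8
ρ = 1 − 6Σd² / [n(n²−1)] = 1 − 6×8 / (5×24) = 1 − 48/120 ≈ 0.6000

0.6000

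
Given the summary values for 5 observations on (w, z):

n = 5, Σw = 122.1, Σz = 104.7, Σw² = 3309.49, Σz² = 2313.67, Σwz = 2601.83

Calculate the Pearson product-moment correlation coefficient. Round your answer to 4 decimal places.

r = (nΣwz − ΣwΣz) / √[(nΣw² − (Σw)²)(nΣz² − (Σz)²)]
Numerator: 5×2601.83 − 122.1×104.7 = 225.28
Denominator: √[(16547.45 − 14908.41)(11568.35 − 10962.09)] = √[1639.04 × 606.26] = 996.8372
r = 225.28 / 996.8372 ≈ 0.2260

0.2260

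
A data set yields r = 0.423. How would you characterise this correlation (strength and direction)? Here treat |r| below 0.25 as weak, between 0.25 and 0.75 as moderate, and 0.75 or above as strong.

moderate positive

r = 0.423 > 0 so the relationship is positive.
|r| = 0.423, which falls in the moderate range.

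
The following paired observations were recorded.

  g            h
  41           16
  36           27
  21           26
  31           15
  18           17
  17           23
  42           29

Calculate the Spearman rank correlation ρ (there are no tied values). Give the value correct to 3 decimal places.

Rank g: 6, 5, 3, 4, 2, 1, 7
Rank h: 2, 6, 5, 1, 3, 4, 7
d = rank(g) − rank(h): 4, -1, -2, 3, -1, -3, 0; Σd² = 40
ρ = 1 − 6Σd² / [n(n²−1)] = 1 − 6×40 / (7×48) = 1 − 240/336 ≈ 0.286

0.286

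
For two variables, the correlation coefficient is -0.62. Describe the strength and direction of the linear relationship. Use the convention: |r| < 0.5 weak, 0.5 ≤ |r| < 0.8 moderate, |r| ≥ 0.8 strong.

r = -0.62 < 0 so the relationship is negative.
|r| = 0.62, which falls in the moderate range.

moderate negative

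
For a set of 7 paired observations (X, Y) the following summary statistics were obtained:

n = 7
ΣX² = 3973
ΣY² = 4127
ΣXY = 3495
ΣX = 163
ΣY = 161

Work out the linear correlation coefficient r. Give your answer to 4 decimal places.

-0.9261

r = (nΣXY − ΣXΣY) / √[(nΣX² − (ΣX)²)(nΣY² − (ΣY)²)]
Numerator: 7×3495 − 163×161 = -1778
Denominator: √[(27811 − 26569)(28889 − 25921)] = √[1242 × 2968] = 1919.9625
r = -1778 / 1919.9625 ≈ -0.9261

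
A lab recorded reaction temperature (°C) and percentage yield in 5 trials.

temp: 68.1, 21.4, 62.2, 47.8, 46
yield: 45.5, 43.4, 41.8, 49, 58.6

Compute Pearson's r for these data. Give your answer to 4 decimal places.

-0.0733

n = 5, Σx = 245.5, Σy = 238.3, Σx² = 13365.25, Σy² = 11536.01, Σxy = 11665.07
nΣxy − ΣxΣy = 58325.35 − 58502.65 = -177.3
nΣx² − (Σx)² = 66826.25 − 60270.25 = 6556; nΣy² − (Σy)² = 57680.05 − 56786.89 = 893.16
r = -177.3 / √(6556 × 893.16) = -177.3 / 2419.8258 ≈ -0.0733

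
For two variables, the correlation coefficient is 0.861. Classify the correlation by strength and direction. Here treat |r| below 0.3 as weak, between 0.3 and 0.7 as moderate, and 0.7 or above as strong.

strong positive

r = 0.861 > 0 so the relationship is positive.
|r| = 0.861, which falls in the strong range.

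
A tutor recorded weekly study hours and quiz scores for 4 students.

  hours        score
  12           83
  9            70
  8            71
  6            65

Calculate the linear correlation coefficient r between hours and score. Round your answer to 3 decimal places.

n = 4, Σx = 35, Σy = 289, Σx² = 325, Σy² = 21055, Σxy = 2584
nΣxy − ΣxΣy = 10336 − 10115 = 221
nΣx² − (Σx)² = 1300 − 1225 = 75; nΣy² − (Σy)² = 84220 − 83521 = 699
r = 221 / √(75 × 699) = 221 / 228.9651 ≈ 0.965

0.965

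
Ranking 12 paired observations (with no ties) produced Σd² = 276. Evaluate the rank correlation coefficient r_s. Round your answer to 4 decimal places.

ρ = 1 − 6Σd² / [n(n²−1)] = 1 − 6×276 / (12×143)
  = 1 − 1656/1716 = 1 − 0.96503 ≈ 0.0350

0.0350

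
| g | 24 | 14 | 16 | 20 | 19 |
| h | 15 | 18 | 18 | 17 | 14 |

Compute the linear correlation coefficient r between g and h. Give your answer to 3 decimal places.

n = 5, Σg = 93, Σh = 82, Σg² = 1789, Σh² = 1358, Σgh = 1506
nΣgh − ΣgΣh = 7530 − 7626 = -96
nΣg² − (Σg)² = 8945 − 8649 = 296; nΣh² − (Σh)² = 6790 − 6724 = 66
r = -96 / √(296 × 66) = -96 / 139.7712 ≈ -0.687

-0.687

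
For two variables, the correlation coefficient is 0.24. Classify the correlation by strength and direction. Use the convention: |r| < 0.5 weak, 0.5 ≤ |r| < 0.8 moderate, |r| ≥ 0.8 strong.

r = 0.24 > 0 so the relationship is positive.
|r| = 0.24, which falls in the weak range.

weak positive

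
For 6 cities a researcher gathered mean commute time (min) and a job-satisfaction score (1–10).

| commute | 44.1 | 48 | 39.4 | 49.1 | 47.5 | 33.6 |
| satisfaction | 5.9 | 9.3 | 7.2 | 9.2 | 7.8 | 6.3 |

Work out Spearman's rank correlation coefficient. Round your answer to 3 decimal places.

Rank commute: 3, 5, 2, 6, 4, 1
Rank satisfaction: 1, 6, 3, 5, 4, 2
d = rank(commute) − rank(satisfaction): 2, -1, -1, 1, 0, -1; Σd² = 8
ρ = 1 − 6Σd² / [n(n²−1)] = 1 − 6×8 / (6×35) = 1 − 48/210 ≈ 0.771

0.771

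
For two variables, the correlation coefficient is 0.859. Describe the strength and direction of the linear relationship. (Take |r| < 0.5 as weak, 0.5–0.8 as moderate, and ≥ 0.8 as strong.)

r = 0.859 > 0 so the relationship is positive.
|r| = 0.859, which falls in the strong range.

strong positive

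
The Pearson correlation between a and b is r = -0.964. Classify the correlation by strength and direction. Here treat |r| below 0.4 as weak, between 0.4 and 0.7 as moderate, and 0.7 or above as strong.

r = -0.964 < 0 so the relationship is negative.
|r| = 0.964, which falls in the strong range.

strong negative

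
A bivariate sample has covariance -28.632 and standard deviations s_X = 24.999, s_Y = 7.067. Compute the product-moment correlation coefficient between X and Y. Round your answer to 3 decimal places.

r = Cov(X,Y) / (s_X · s_Y) = -28.632 / (24.999 × 7.067)
  = -28.632 / 176.6679 ≈ -0.162

-0.162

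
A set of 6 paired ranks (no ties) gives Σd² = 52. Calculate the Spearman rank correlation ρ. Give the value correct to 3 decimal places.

-0.486

ρ = 1 − 6Σd² / [n(n²−1)] = 1 − 6×52 / (6×35)
  = 1 − 312/210 = 1 − 1.4857 ≈ -0.486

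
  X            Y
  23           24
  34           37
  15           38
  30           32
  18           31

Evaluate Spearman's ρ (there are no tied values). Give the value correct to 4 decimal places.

Rank X: 3, 5, 1, 4, 2
Rank Y: 1, 4, 5, 3, 2
d = rank(X) − rank(Y): 2, 1, -4, 1, 0; Σd² = 22
ρ = 1 − 6Σd² / [n(n²−1)] = 1 − 6×22 / (5×24) = 1 − 132/120 ≈ -0.1000

-0.1000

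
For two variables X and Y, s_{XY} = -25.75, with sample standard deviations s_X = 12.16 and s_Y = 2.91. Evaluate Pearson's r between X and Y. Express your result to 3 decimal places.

r = Cov(X,Y) / (s_X · s_Y) = -25.75 / (12.16 × 2.91)
  = -25.75 / 35.3856 ≈ -0.728

-0.728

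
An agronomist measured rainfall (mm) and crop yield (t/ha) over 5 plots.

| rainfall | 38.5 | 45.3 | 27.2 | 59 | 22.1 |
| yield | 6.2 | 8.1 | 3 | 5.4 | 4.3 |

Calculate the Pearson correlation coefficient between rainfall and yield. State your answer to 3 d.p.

0.560

n = 5, Σx = 192.1, Σy = 27, Σx² = 8243.59, Σy² = 160.7, Σxy = 1100.86
nΣxy − ΣxΣy = 5504.3 − 5186.7 = 317.6
nΣx² − (Σx)² = 41217.95 − 36902.41 = 4315.54; nΣy² − (Σy)² = 803.5 − 729 = 74.5
r = 317.6 / √(4315.54 × 74.5) = 317.6 / 567.0165 ≈ 0.560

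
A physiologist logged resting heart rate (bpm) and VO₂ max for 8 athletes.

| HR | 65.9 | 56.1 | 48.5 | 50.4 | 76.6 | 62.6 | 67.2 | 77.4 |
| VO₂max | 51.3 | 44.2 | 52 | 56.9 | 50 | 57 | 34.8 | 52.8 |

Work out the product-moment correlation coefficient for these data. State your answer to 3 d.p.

n = 8, Σx = 504.7, Σy = 399, Σx² = 32675.35, Σy² = 20274.82, Σxy = 25073.53
nΣxy − ΣxΣy = 200588.24 − 201375.3 = -787.06
nΣx² − (Σx)² = 261402.8 − 254722.09 = 6680.71; nΣy² − (Σy)² = 162198.56 − 159201 = 2997.56
r = -787.06 / √(6680.71 × 2997.56) = -787.06 / 4475.0228 ≈ -0.176

-0.176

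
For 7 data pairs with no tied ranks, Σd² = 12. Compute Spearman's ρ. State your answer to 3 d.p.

ρ = 1 − 6Σd² / [n(n²−1)] = 1 − 6×12 / (7×48)
  = 1 − 72/336 = 1 − 0.2143 ≈ 0.786

0.786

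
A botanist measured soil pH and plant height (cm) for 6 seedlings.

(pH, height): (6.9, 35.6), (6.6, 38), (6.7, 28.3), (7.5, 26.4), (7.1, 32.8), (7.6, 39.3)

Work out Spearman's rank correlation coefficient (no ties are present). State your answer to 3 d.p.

0.029

Rank pH: 3, 1, 2, 5, 4, 6
Rank height: 4, 5, 2, 1, 3, 6
d = rank(pH) − rank(height): -1, -4, 0, 4, 1, 0; Σd² = 34
ρ = 1 − 6Σd² / [n(n²−1)] = 1 − 6×34 / (6×35) = 1 − 204/210 ≈ 0.029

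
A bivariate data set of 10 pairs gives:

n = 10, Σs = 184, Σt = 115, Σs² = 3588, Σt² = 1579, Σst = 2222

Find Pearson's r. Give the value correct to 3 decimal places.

0.465

r = (nΣst − ΣsΣt) / √[(nΣs² − (Σs)²)(nΣt² − (Σt)²)]
Numerator: 10×2222 − 184×115 = 1060
Denominator: √[(35880 − 33856)(15790 − 13225)] = √[2024 × 2565] = 2278.4995
r = 1060 / 2278.4995 ≈ 0.465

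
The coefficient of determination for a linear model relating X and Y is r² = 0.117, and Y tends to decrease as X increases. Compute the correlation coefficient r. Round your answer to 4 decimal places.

-0.3421

|r| = √0.117 = 0.3421
The association is negative, so r = −0.3421.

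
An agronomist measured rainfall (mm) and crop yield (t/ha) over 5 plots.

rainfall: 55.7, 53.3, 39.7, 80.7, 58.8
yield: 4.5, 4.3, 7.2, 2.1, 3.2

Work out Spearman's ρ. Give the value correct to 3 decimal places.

-0.900

Rank rainfall: 3, 2, 1, 5, 4
Rank yield: 4, 3, 5, 1, 2
d = rank(rainfall) − rank(yield): -1, -1, -4, 4, 2; Σd² = 38
ρ = 1 − 6Σd² / [n(n²−1)] = 1 − 6×38 / (5×24) = 1 − 228/120 ≈ -0.900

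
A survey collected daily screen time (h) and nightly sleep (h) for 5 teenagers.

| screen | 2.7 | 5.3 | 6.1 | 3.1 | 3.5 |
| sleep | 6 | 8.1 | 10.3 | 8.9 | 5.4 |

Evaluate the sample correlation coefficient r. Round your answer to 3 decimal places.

n = 5, Σx = 20.7, Σy = 38.7, Σx² = 94.45, Σy² = 316.07, Σxy = 168.45
nΣxy − ΣxΣy = 842.25 − 801.09 = 41.16
nΣx² − (Σx)² = 472.25 − 428.49 = 43.76; nΣy² − (Σy)² = 1580.35 − 1497.69 = 82.66
r = 41.16 / √(43.76 × 82.66) = 41.16 / 60.1432 ≈ 0.684

0.684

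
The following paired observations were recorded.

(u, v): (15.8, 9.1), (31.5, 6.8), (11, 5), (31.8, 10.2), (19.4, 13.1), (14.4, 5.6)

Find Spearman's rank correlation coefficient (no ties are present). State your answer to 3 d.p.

Rank u: 3, 5, 1, 6, 4, 2
Rank v: 4, 3, 1, 5, 6, 2
d = rank(u) − rank(v): -1, 2, 0, 1, -2, 0; Σd² = 10
ρ = 1 − 6Σd² / [n(n²−1)] = 1 − 6×10 / (6×35) = 1 − 60/210 ≈ 0.714

0.714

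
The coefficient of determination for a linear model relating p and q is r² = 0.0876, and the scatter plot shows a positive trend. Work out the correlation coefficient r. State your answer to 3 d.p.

|r| = √0.0876 = 0.296
The association is positive, so r = 0.296.

0.296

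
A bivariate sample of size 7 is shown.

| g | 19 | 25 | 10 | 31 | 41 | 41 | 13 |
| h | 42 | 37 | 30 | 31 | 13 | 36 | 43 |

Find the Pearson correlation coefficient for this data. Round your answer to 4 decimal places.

-0.5397

n = 7, Σg = 180, Σh = 232, Σg² = 5578, Σh² = 8308, Σgh = 5552
nΣgh − ΣgΣh = 38864 − 41760 = -2896
nΣg² − (Σg)² = 39046 − 32400 = 6646; nΣh² − (Σh)² = 58156 − 53824 = 4332
r = -2896 / √(6646 × 4332) = -2896 / 5365.6754 ≈ -0.5397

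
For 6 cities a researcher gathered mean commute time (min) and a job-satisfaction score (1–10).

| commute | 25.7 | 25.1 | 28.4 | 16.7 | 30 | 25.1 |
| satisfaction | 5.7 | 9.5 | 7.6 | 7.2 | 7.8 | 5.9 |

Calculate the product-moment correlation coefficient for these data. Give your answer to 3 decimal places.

n = 6, Σx = 151, Σy = 43.7, Σx² = 3905.96, Σy² = 327.99, Σxy = 1103.11
nΣxy − ΣxΣy = 6618.66 − 6598.7 = 19.96
nΣx² − (Σx)² = 23435.76 − 22801 = 634.76; nΣy² − (Σy)² = 1967.94 − 1909.69 = 58.25
r = 19.96 / √(634.76 × 58.25) = 19.96 / 192.2882 ≈ 0.104

0.104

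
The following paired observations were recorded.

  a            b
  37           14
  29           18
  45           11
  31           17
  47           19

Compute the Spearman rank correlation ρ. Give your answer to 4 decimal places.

0.0000

Rank a: 3, 1, 4, 2, 5
Rank b: 2, 4, 1, 3, 5
d = rank(a) − rank(b): 1, -3, 3, -1, 0; Σd² = 20
ρ = 1 − 6Σd² / [n(n²−1)] = 1 − 6×20 / (5×24) = 1 − 120/120 ≈ 0.0000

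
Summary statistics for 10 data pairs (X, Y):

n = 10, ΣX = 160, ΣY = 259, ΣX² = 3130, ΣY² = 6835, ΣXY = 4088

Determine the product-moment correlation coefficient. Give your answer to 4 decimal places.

-0.2082

r = (nΣXY − ΣXΣY) / √[(nΣX² − (ΣX)²)(nΣY² − (ΣY)²)]
Numerator: 10×4088 − 160×259 = -560
Denominator: √[(31300 − 25600)(68350 − 67081)] = √[5700 × 1269] = 2689.4795
r = -560 / 2689.4795 ≈ -0.2082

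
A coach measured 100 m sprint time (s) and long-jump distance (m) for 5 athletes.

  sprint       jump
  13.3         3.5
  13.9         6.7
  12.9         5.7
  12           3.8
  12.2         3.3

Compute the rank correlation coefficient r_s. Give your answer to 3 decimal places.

Rank sprint: 4, 5, 3, 1, 2
Rank jump: 2, 5, 4, 3, 1
d = rank(sprint) − rank(jump): 2, 0, -1, -2, 1; Σd² = 10
ρ = 1 − 6Σd² / [n(n²−1)] = 1 − 6×10 / (5×24) = 1 − 60/120 ≈ 0.500

0.500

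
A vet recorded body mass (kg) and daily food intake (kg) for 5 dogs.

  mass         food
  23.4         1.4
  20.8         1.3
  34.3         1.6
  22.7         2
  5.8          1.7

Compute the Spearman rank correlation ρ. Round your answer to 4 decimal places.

-0.1000

Rank mass: 4, 2, 5, 3, 1
Rank food: 2, 1, 3, 5, 4
d = rank(mass) − rank(food): 2, 1, 2, -2, -3; Σd² = 22
ρ = 1 − 6Σd² / [n(n²−1)] = 1 − 6×22 / (5×24) = 1 − 132/120 ≈ -0.1000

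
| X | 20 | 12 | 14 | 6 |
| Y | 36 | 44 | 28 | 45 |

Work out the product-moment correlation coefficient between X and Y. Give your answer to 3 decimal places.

-0.575

n = 4, ΣX = 52, ΣY = 153, ΣX² = 776, ΣY² = 6041, ΣXY = 1910
nΣXY − ΣXΣY = 7640 − 7956 = -316
nΣX² − (ΣX)² = 3104 − 2704 = 400; nΣY² − (ΣY)² = 24164 − 23409 = 755
r = -316 / √(400 × 755) = -316 / 549.5453 ≈ -0.575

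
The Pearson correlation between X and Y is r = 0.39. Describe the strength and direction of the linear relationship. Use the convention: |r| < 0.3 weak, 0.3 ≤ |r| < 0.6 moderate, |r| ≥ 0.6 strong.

r = 0.39 > 0 so the relationship is positive.
|r| = 0.39, which falls in the moderate range.

moderate positive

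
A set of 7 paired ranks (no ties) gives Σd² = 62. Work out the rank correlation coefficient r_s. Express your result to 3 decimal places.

-0.107

ρ = 1 − 6Σd² / [n(n²−1)] = 1 − 6×62 / (7×48)
  = 1 − 372/336 = 1 − 1.1071 ≈ -0.107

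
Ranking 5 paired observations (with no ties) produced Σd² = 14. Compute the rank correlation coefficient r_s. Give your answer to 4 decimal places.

ρ = 1 − 6Σd² / [n(n²−1)] = 1 − 6×14 / (5×24)
  = 1 − 84/120 = 1 − 0.70000 ≈ 0.3000

0.3000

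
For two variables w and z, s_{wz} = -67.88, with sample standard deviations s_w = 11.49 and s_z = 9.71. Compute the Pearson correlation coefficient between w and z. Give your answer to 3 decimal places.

r = Cov(w,z) / (s_w · s_z) = -67.88 / (11.49 × 9.71)
  = -67.88 / 111.5679 ≈ -0.608

-0.608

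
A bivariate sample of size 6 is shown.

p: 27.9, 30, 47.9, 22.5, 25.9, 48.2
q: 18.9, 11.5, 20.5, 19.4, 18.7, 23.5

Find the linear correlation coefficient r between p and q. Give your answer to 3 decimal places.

n = 6, Σp = 202.4, Σq = 112.5, Σp² = 7473.12, Σq² = 2188.01, Σpq = 3907.79
nΣpq − ΣpΣq = 23446.74 − 22770 = 676.74
nΣp² − (Σp)² = 44838.72 − 40965.76 = 3872.96; nΣq² − (Σq)² = 13128.06 − 12656.25 = 471.81
r = 676.74 / √(3872.96 × 471.81) = 676.74 / 1351.7771 ≈ 0.501

0.501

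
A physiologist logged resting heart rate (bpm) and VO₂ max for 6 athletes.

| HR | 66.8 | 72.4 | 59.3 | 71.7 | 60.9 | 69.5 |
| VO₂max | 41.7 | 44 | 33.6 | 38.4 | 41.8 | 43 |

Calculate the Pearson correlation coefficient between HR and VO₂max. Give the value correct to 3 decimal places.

n = 6, Σx = 400.6, Σy = 242.5, Σx² = 26900.44, Σy² = 9874.65, Σxy = 16251.04
nΣxy − ΣxΣy = 97506.24 − 97145.5 = 360.74
nΣx² − (Σx)² = 161402.64 − 160480.36 = 922.28; nΣy² − (Σy)² = 59247.9 − 58806.25 = 441.65
r = 360.74 / √(922.28 × 441.65) = 360.74 / 638.2202 ≈ 0.565

0.565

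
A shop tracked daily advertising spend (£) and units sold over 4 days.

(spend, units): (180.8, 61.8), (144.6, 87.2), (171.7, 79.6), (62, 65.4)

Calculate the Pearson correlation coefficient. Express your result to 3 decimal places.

n = 4, Σx = 559.1, Σy = 294, Σx² = 86922.69, Σy² = 22036.4, Σxy = 41504.68
nΣxy − ΣxΣy = 166018.72 − 164375.4 = 1643.32
nΣx² − (Σx)² = 347690.76 − 312592.81 = 35097.95; nΣy² − (Σy)² = 88145.6 − 86436 = 1709.6
r = 1643.32 / √(35097.95 × 1709.6) = 1643.32 / 7746.1897 ≈ 0.212

0.212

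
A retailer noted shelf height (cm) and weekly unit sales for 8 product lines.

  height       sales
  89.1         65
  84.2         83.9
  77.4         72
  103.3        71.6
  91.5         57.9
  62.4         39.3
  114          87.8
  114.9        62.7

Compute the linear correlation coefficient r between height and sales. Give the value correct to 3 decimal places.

n = 8, Σx = 736.8, Σy = 540.2, Σx² = 70154.12, Σy² = 38111.8, Σxy = 50788.56
nΣxy − ΣxΣy = 406308.48 − 398019.36 = 8289.12
nΣx² − (Σx)² = 561232.96 − 542874.24 = 18358.72; nΣy² − (Σy)² = 304894.4 − 291816.04 = 13078.36
r = 8289.12 / √(18358.72 × 13078.36) = 8289.12 / 15495.2234 ≈ 0.535

0.535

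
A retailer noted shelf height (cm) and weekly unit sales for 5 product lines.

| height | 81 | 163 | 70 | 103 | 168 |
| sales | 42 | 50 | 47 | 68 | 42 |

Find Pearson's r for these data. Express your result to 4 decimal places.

n = 5, Σx = 585, Σy = 249, Σx² = 76863, Σy² = 12861, Σxy = 28902
nΣxy − ΣxΣy = 144510 − 145665 = -1155
nΣx² − (Σx)² = 384315 − 342225 = 42090; nΣy² − (Σy)² = 64305 − 62001 = 2304
r = -1155 / √(42090 × 2304) = -1155 / 9847.6068 ≈ -0.1173

-0.1173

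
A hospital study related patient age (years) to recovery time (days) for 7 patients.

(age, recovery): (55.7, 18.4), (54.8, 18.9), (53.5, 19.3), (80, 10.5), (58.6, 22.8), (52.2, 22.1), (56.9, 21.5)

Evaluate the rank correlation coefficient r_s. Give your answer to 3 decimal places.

Rank age: 4, 3, 2, 7, 6, 1, 5
Rank recovery: 2, 3, 4, 1, 7, 6, 5
d = rank(age) − rank(recovery): 2, 0, -2, 6, -1, -5, 0; Σd² = 70
ρ = 1 − 6Σd² / [n(n²−1)] = 1 − 6×70 / (7×48) = 1 − 420/336 ≈ -0.250

-0.250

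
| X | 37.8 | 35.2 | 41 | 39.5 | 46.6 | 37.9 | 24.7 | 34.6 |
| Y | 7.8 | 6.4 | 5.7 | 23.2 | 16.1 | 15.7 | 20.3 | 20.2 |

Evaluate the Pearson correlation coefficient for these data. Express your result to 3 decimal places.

-0.240

n = 8, ΣX = 297.3, ΣY = 115.4, ΣX² = 11324.35, ΣY² = 1998.36, ΣXY = 4215.84
nΣXY − ΣXΣY = 33726.72 − 34308.42 = -581.7
nΣX² − (ΣX)² = 90594.8 − 88387.29 = 2207.51; nΣY² − (ΣY)² = 15986.88 − 13317.16 = 2669.72
r = -581.7 / √(2207.51 × 2669.72) = -581.7 / 2427.6395 ≈ -0.240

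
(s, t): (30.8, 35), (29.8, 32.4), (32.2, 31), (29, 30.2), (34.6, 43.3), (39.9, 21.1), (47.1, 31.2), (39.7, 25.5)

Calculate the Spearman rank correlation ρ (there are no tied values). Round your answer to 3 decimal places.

Rank s: 3, 2, 4, 1, 5, 7, 8, 6
Rank t: 7, 6, 4, 3, 8, 1, 5, 2
d = rank(s) − rank(t): -4, -4, 0, -2, -3, 6, 3, 4; Σd² = 106
ρ = 1 − 6Σd² / [n(n²−1)] = 1 − 6×106 / (8×63) = 1 − 636/504 ≈ -0.262

-0.262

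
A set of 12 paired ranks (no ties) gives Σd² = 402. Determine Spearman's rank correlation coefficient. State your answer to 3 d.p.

-0.406

ρ = 1 − 6Σd² / [n(n²−1)] = 1 − 6×402 / (12×143)
  = 1 − 2412/1716 = 1 − 1.4056 ≈ -0.406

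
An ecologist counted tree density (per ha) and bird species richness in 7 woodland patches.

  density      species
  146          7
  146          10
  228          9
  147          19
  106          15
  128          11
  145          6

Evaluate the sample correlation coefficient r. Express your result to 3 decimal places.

n = 7, Σx = 1046, Σy = 77, Σx² = 164870, Σy² = 973, Σxy = 11195
nΣxy − ΣxΣy = 78365 − 80542 = -2177
nΣx² − (Σx)² = 1154090 − 1094116 = 59974; nΣy² − (Σy)² = 6811 − 5929 = 882
r = -2177 / √(59974 × 882) = -2177 / 7273.0371 ≈ -0.299

-0.299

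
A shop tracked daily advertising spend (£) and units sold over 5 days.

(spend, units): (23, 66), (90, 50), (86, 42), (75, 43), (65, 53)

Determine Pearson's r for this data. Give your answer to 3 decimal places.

-0.885

n = 5, Σx = 339, Σy = 254, Σx² = 25875, Σy² = 13278, Σxy = 16300
nΣxy − ΣxΣy = 81500 − 86106 = -4606
nΣx² − (Σx)² = 129375 − 114921 = 14454; nΣy² − (Σy)² = 66390 − 64516 = 1874
r = -4606 / √(14454 × 1874) = -4606 / 5204.4977 ≈ -0.885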